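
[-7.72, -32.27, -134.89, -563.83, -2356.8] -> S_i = -7.72*4.18^i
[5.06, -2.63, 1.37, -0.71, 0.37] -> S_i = 5.06*(-0.52)^i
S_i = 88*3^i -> [88, 264, 792, 2376, 7128]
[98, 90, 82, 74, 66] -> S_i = 98 + -8*i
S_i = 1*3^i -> [1, 3, 9, 27, 81]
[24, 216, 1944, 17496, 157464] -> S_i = 24*9^i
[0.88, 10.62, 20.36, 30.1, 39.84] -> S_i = 0.88 + 9.74*i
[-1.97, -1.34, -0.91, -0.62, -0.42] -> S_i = -1.97*0.68^i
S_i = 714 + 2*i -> [714, 716, 718, 720, 722]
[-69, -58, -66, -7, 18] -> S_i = Random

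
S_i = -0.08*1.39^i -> [-0.08, -0.11, -0.15, -0.21, -0.3]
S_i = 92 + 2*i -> [92, 94, 96, 98, 100]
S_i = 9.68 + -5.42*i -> [9.68, 4.26, -1.16, -6.58, -12.0]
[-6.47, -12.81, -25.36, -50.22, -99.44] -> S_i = -6.47*1.98^i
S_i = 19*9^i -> [19, 171, 1539, 13851, 124659]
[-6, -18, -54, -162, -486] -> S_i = -6*3^i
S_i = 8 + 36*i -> [8, 44, 80, 116, 152]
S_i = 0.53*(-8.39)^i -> [0.53, -4.45, 37.31, -313.01, 2626.18]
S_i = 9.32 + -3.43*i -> [9.32, 5.89, 2.46, -0.97, -4.4]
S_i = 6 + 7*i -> [6, 13, 20, 27, 34]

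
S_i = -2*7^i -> [-2, -14, -98, -686, -4802]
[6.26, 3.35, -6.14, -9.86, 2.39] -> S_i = Random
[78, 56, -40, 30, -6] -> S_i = Random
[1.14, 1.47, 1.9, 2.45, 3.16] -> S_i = 1.14*1.29^i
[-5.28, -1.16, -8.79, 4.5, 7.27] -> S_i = Random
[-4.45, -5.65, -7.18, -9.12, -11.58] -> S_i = -4.45*1.27^i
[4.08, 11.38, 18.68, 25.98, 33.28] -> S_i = 4.08 + 7.30*i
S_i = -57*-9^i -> [-57, 513, -4617, 41553, -373977]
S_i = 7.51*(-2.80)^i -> [7.51, -21.03, 58.88, -164.86, 461.61]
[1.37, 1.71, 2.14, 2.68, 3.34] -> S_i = 1.37*1.25^i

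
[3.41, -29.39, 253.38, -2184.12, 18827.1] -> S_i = 3.41*(-8.62)^i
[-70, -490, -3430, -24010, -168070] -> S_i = -70*7^i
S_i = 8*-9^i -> [8, -72, 648, -5832, 52488]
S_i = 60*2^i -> [60, 120, 240, 480, 960]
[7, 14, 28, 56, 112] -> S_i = 7*2^i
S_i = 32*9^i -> [32, 288, 2592, 23328, 209952]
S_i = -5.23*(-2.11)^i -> [-5.23, 11.04, -23.28, 49.13, -103.66]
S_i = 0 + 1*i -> [0, 1, 2, 3, 4]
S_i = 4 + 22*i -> [4, 26, 48, 70, 92]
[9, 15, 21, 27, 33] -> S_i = 9 + 6*i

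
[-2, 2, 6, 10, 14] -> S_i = -2 + 4*i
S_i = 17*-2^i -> [17, -34, 68, -136, 272]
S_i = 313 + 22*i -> [313, 335, 357, 379, 401]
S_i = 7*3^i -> [7, 21, 63, 189, 567]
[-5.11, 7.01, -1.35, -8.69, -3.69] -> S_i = Random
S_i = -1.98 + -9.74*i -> [-1.98, -11.72, -21.46, -31.2, -40.94]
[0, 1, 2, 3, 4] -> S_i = 0 + 1*i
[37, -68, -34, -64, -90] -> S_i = Random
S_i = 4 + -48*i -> [4, -44, -92, -140, -188]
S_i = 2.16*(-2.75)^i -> [2.16, -5.94, 16.34, -44.92, 123.53]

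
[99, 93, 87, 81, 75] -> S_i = 99 + -6*i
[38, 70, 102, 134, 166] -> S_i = 38 + 32*i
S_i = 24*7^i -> [24, 168, 1176, 8232, 57624]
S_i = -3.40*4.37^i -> [-3.4, -14.86, -64.93, -283.74, -1239.95]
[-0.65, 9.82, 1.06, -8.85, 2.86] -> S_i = Random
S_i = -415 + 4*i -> [-415, -411, -407, -403, -399]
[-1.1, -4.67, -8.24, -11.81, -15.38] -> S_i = -1.10 + -3.57*i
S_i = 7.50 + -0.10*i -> [7.5, 7.4, 7.3, 7.2, 7.1]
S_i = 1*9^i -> [1, 9, 81, 729, 6561]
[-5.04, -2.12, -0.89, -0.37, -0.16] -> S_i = -5.04*0.42^i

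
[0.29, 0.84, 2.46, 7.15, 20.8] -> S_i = 0.29*2.91^i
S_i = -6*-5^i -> [-6, 30, -150, 750, -3750]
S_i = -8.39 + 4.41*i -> [-8.39, -3.98, 0.43, 4.84, 9.25]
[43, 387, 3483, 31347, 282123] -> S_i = 43*9^i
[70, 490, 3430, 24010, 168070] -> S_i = 70*7^i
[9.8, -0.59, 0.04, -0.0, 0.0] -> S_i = 9.80*(-0.06)^i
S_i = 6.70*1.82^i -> [6.7, 12.19, 22.19, 40.39, 73.51]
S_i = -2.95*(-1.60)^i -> [-2.95, 4.72, -7.55, 12.08, -19.33]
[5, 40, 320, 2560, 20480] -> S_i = 5*8^i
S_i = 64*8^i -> [64, 512, 4096, 32768, 262144]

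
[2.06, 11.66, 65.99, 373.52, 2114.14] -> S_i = 2.06*5.66^i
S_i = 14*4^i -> [14, 56, 224, 896, 3584]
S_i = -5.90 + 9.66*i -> [-5.9, 3.76, 13.42, 23.08, 32.74]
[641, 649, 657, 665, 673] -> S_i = 641 + 8*i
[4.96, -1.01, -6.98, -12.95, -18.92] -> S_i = 4.96 + -5.97*i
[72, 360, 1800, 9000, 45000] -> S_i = 72*5^i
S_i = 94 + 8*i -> [94, 102, 110, 118, 126]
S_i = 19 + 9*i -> [19, 28, 37, 46, 55]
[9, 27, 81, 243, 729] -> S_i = 9*3^i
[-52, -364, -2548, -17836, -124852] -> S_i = -52*7^i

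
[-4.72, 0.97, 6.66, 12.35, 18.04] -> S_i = -4.72 + 5.69*i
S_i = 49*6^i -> [49, 294, 1764, 10584, 63504]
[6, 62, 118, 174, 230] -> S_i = 6 + 56*i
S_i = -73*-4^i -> [-73, 292, -1168, 4672, -18688]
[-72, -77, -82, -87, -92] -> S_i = -72 + -5*i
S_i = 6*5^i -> [6, 30, 150, 750, 3750]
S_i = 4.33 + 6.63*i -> [4.33, 10.96, 17.59, 24.22, 30.85]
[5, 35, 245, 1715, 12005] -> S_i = 5*7^i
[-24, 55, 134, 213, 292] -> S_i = -24 + 79*i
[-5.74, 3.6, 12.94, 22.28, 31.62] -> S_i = -5.74 + 9.34*i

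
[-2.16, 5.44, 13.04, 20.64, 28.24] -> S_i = -2.16 + 7.60*i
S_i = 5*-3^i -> [5, -15, 45, -135, 405]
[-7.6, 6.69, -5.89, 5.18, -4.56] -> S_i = -7.60*(-0.88)^i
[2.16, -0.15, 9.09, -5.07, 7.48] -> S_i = Random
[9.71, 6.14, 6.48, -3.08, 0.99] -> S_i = Random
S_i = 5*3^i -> [5, 15, 45, 135, 405]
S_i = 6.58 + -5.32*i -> [6.58, 1.26, -4.06, -9.38, -14.7]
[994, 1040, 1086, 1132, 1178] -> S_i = 994 + 46*i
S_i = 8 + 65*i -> [8, 73, 138, 203, 268]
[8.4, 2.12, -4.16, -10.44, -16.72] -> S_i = 8.40 + -6.28*i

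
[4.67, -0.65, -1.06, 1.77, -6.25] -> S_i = Random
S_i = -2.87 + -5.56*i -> [-2.87, -8.43, -13.99, -19.55, -25.11]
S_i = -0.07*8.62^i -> [-0.07, -0.6, -5.2, -44.84, -386.48]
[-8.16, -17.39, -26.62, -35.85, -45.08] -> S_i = -8.16 + -9.23*i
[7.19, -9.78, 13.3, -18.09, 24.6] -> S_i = 7.19*(-1.36)^i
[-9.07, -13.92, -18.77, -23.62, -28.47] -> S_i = -9.07 + -4.85*i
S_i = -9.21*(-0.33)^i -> [-9.21, 3.04, -1.0, 0.33, -0.11]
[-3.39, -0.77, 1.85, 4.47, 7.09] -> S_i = -3.39 + 2.62*i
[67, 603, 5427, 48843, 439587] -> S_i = 67*9^i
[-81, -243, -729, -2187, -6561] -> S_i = -81*3^i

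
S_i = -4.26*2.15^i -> [-4.26, -9.16, -19.69, -42.34, -91.03]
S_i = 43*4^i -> [43, 172, 688, 2752, 11008]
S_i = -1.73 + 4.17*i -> [-1.73, 2.44, 6.61, 10.78, 14.95]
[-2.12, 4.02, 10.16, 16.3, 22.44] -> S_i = -2.12 + 6.14*i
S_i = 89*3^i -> [89, 267, 801, 2403, 7209]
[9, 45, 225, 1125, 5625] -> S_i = 9*5^i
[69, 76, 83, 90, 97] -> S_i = 69 + 7*i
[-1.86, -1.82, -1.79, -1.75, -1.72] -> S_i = -1.86*0.98^i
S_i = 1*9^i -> [1, 9, 81, 729, 6561]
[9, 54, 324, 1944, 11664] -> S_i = 9*6^i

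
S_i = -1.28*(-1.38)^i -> [-1.28, 1.77, -2.44, 3.36, -4.64]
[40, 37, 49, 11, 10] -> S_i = Random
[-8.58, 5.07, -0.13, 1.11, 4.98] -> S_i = Random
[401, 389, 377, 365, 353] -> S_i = 401 + -12*i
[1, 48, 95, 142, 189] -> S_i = 1 + 47*i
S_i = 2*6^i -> [2, 12, 72, 432, 2592]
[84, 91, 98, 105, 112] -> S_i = 84 + 7*i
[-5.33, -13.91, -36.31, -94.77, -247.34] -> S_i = -5.33*2.61^i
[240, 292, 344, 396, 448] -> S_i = 240 + 52*i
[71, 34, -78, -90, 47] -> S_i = Random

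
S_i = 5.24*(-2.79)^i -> [5.24, -14.62, 40.79, -113.8, 317.5]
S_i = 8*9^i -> [8, 72, 648, 5832, 52488]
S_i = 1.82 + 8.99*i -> [1.82, 10.81, 19.8, 28.79, 37.78]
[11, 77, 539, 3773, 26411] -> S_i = 11*7^i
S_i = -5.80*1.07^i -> [-5.8, -6.21, -6.64, -7.11, -7.6]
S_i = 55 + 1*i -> [55, 56, 57, 58, 59]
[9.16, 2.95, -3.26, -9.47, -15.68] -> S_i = 9.16 + -6.21*i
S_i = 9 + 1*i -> [9, 10, 11, 12, 13]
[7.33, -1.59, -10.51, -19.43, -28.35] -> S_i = 7.33 + -8.92*i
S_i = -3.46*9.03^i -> [-3.46, -31.24, -282.13, -2547.65, -23005.26]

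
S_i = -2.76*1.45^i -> [-2.76, -4.0, -5.8, -8.41, -12.2]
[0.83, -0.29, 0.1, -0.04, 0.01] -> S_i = 0.83*(-0.35)^i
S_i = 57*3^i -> [57, 171, 513, 1539, 4617]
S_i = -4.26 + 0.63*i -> [-4.26, -3.63, -3.0, -2.37, -1.74]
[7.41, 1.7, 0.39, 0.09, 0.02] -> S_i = 7.41*0.23^i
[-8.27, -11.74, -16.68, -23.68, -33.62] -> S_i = -8.27*1.42^i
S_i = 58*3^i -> [58, 174, 522, 1566, 4698]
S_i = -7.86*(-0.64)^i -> [-7.86, 5.03, -3.22, 2.06, -1.32]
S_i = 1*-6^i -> [1, -6, 36, -216, 1296]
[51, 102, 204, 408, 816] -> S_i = 51*2^i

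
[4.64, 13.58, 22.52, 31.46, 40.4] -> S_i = 4.64 + 8.94*i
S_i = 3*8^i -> [3, 24, 192, 1536, 12288]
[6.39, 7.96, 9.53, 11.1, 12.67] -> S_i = 6.39 + 1.57*i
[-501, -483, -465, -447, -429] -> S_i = -501 + 18*i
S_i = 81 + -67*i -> [81, 14, -53, -120, -187]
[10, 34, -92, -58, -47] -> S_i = Random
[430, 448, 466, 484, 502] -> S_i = 430 + 18*i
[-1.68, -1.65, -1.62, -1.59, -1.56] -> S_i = -1.68 + 0.03*i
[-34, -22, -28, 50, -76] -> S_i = Random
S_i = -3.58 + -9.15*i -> [-3.58, -12.73, -21.88, -31.03, -40.18]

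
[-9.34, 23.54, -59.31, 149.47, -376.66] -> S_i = -9.34*(-2.52)^i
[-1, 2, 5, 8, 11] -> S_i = -1 + 3*i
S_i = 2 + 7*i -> [2, 9, 16, 23, 30]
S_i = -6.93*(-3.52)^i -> [-6.93, 24.39, -85.87, 302.25, -1063.91]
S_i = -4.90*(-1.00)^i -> [-4.9, 4.9, -4.9, 4.9, -4.9]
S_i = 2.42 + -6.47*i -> [2.42, -4.05, -10.52, -16.99, -23.46]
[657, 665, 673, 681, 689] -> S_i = 657 + 8*i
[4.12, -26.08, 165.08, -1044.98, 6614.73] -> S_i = 4.12*(-6.33)^i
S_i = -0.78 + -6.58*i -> [-0.78, -7.36, -13.94, -20.52, -27.1]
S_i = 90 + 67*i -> [90, 157, 224, 291, 358]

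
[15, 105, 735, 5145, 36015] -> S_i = 15*7^i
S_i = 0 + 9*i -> [0, 9, 18, 27, 36]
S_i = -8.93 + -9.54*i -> [-8.93, -18.47, -28.01, -37.55, -47.09]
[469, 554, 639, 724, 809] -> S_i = 469 + 85*i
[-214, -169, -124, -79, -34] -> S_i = -214 + 45*i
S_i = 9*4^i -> [9, 36, 144, 576, 2304]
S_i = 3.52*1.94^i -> [3.52, 6.83, 13.25, 25.7, 49.86]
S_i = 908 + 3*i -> [908, 911, 914, 917, 920]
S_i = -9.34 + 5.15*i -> [-9.34, -4.19, 0.96, 6.11, 11.26]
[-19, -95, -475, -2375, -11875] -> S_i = -19*5^i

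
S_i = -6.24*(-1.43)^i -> [-6.24, 8.92, -12.76, 18.25, -26.09]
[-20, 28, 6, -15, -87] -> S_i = Random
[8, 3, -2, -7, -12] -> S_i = 8 + -5*i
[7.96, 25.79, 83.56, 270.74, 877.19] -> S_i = 7.96*3.24^i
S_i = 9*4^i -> [9, 36, 144, 576, 2304]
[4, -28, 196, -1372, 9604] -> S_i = 4*-7^i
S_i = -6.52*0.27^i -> [-6.52, -1.76, -0.48, -0.13, -0.03]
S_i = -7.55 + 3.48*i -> [-7.55, -4.07, -0.59, 2.89, 6.37]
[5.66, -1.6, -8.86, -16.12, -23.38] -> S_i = 5.66 + -7.26*i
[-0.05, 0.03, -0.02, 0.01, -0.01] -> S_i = -0.05*(-0.60)^i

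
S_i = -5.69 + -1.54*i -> [-5.69, -7.23, -8.77, -10.31, -11.85]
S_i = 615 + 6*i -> [615, 621, 627, 633, 639]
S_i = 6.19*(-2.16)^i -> [6.19, -13.37, 28.88, -62.38, 134.74]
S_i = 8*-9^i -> [8, -72, 648, -5832, 52488]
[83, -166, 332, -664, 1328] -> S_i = 83*-2^i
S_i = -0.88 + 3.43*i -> [-0.88, 2.55, 5.98, 9.41, 12.84]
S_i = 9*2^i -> [9, 18, 36, 72, 144]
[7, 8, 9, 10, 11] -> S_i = 7 + 1*i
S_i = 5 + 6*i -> [5, 11, 17, 23, 29]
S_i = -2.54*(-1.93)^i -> [-2.54, 4.9, -9.46, 18.26, -35.24]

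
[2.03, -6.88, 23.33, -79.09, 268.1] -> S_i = 2.03*(-3.39)^i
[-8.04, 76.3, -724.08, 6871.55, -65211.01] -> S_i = -8.04*(-9.49)^i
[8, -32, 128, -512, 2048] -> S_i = 8*-4^i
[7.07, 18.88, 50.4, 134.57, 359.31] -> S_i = 7.07*2.67^i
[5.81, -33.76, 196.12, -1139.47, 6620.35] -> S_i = 5.81*(-5.81)^i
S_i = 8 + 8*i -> [8, 16, 24, 32, 40]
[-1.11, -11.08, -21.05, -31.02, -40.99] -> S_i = -1.11 + -9.97*i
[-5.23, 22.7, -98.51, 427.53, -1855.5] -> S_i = -5.23*(-4.34)^i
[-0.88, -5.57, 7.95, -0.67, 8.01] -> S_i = Random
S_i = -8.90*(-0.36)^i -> [-8.9, 3.2, -1.15, 0.42, -0.15]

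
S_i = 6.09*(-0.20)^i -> [6.09, -1.22, 0.24, -0.05, 0.01]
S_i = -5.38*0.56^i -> [-5.38, -3.01, -1.69, -0.94, -0.53]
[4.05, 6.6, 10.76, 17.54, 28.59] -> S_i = 4.05*1.63^i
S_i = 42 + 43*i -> [42, 85, 128, 171, 214]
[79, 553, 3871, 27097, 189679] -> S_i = 79*7^i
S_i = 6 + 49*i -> [6, 55, 104, 153, 202]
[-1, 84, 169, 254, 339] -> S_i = -1 + 85*i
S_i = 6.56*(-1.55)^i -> [6.56, -10.17, 15.76, -24.43, 37.86]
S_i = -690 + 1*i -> [-690, -689, -688, -687, -686]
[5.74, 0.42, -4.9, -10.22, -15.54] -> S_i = 5.74 + -5.32*i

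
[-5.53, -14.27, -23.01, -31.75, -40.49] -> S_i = -5.53 + -8.74*i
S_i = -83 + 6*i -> [-83, -77, -71, -65, -59]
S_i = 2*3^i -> [2, 6, 18, 54, 162]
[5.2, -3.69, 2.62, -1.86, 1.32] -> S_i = 5.20*(-0.71)^i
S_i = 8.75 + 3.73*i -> [8.75, 12.48, 16.21, 19.94, 23.67]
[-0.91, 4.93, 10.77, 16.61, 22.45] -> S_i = -0.91 + 5.84*i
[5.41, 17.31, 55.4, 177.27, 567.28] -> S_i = 5.41*3.20^i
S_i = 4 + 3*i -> [4, 7, 10, 13, 16]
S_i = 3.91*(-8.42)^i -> [3.91, -32.92, 277.2, -2334.07, 19652.83]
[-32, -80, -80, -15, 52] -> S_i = Random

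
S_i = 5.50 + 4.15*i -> [5.5, 9.65, 13.8, 17.95, 22.1]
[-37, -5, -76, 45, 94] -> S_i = Random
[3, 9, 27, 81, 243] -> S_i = 3*3^i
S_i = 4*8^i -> [4, 32, 256, 2048, 16384]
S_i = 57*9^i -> [57, 513, 4617, 41553, 373977]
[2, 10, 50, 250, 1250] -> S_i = 2*5^i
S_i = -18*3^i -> [-18, -54, -162, -486, -1458]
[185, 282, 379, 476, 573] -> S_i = 185 + 97*i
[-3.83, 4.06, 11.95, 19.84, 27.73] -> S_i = -3.83 + 7.89*i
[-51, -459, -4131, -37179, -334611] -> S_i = -51*9^i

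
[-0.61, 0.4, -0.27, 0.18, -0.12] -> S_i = -0.61*(-0.66)^i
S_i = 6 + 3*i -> [6, 9, 12, 15, 18]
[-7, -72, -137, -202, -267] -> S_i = -7 + -65*i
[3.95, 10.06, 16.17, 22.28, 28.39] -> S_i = 3.95 + 6.11*i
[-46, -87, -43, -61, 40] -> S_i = Random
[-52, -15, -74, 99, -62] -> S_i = Random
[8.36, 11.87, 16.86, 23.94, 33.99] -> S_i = 8.36*1.42^i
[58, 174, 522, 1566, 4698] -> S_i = 58*3^i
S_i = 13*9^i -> [13, 117, 1053, 9477, 85293]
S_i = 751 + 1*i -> [751, 752, 753, 754, 755]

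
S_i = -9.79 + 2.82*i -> [-9.79, -6.97, -4.15, -1.33, 1.49]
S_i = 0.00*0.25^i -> [0.0, 0.0, 0.0, 0.0, 0.0]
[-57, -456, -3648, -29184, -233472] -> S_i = -57*8^i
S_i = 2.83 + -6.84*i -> [2.83, -4.01, -10.85, -17.69, -24.53]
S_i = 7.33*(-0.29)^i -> [7.33, -2.13, 0.62, -0.18, 0.05]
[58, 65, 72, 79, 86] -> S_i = 58 + 7*i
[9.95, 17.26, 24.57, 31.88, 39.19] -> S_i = 9.95 + 7.31*i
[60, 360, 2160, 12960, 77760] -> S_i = 60*6^i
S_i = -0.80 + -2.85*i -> [-0.8, -3.65, -6.5, -9.35, -12.2]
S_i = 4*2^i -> [4, 8, 16, 32, 64]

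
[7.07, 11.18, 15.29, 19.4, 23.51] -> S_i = 7.07 + 4.11*i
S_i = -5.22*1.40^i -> [-5.22, -7.31, -10.23, -14.32, -20.05]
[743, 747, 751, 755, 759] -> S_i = 743 + 4*i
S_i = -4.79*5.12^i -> [-4.79, -24.52, -125.57, -642.9, -3291.66]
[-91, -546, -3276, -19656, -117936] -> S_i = -91*6^i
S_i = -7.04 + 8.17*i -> [-7.04, 1.13, 9.3, 17.47, 25.64]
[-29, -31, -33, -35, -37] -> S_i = -29 + -2*i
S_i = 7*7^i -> [7, 49, 343, 2401, 16807]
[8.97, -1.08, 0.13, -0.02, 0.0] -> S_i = 8.97*(-0.12)^i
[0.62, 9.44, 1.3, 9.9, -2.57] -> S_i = Random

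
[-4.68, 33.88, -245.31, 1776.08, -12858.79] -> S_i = -4.68*(-7.24)^i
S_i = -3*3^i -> [-3, -9, -27, -81, -243]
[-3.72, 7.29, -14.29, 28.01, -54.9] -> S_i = -3.72*(-1.96)^i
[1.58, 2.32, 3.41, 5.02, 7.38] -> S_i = 1.58*1.47^i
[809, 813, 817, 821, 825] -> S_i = 809 + 4*i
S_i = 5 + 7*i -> [5, 12, 19, 26, 33]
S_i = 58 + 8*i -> [58, 66, 74, 82, 90]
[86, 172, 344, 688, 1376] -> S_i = 86*2^i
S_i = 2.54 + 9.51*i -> [2.54, 12.05, 21.56, 31.07, 40.58]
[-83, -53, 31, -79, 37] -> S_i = Random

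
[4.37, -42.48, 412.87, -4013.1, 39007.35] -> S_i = 4.37*(-9.72)^i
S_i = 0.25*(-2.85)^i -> [0.25, -0.71, 2.03, -5.79, 16.49]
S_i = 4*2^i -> [4, 8, 16, 32, 64]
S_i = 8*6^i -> [8, 48, 288, 1728, 10368]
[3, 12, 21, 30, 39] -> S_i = 3 + 9*i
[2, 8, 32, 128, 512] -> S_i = 2*4^i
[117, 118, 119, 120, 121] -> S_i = 117 + 1*i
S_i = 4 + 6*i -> [4, 10, 16, 22, 28]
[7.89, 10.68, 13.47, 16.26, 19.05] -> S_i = 7.89 + 2.79*i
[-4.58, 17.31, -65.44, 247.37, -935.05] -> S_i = -4.58*(-3.78)^i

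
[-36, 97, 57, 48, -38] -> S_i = Random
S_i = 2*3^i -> [2, 6, 18, 54, 162]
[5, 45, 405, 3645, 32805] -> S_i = 5*9^i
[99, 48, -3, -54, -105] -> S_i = 99 + -51*i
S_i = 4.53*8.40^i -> [4.53, 38.05, 319.64, 2684.95, 22553.57]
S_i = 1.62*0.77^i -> [1.62, 1.25, 0.96, 0.74, 0.57]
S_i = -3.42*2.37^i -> [-3.42, -8.11, -19.21, -45.53, -107.9]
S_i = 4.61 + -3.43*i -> [4.61, 1.18, -2.25, -5.68, -9.11]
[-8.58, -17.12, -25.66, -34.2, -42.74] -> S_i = -8.58 + -8.54*i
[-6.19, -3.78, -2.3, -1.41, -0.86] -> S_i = -6.19*0.61^i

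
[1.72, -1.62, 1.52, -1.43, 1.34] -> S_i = 1.72*(-0.94)^i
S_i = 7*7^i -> [7, 49, 343, 2401, 16807]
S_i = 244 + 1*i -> [244, 245, 246, 247, 248]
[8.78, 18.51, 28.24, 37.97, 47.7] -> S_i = 8.78 + 9.73*i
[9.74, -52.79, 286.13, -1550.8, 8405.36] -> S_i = 9.74*(-5.42)^i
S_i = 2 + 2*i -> [2, 4, 6, 8, 10]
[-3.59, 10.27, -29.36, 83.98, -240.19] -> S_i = -3.59*(-2.86)^i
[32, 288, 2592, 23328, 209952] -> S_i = 32*9^i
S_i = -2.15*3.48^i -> [-2.15, -7.48, -26.04, -90.61, -315.32]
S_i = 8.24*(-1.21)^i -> [8.24, -9.97, 12.06, -14.6, 17.66]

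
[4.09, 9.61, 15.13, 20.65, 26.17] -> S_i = 4.09 + 5.52*i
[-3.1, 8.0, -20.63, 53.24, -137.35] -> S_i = -3.10*(-2.58)^i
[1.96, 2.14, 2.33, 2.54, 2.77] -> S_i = 1.96*1.09^i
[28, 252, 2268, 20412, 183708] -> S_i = 28*9^i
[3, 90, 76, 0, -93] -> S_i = Random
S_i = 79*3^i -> [79, 237, 711, 2133, 6399]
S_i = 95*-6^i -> [95, -570, 3420, -20520, 123120]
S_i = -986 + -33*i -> [-986, -1019, -1052, -1085, -1118]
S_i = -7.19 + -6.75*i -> [-7.19, -13.94, -20.69, -27.44, -34.19]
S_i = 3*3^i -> [3, 9, 27, 81, 243]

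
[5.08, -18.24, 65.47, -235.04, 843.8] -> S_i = 5.08*(-3.59)^i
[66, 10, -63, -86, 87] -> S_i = Random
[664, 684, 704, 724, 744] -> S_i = 664 + 20*i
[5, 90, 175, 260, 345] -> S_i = 5 + 85*i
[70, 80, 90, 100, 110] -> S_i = 70 + 10*i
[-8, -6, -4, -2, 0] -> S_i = -8 + 2*i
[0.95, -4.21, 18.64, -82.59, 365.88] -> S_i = 0.95*(-4.43)^i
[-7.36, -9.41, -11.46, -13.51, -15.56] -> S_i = -7.36 + -2.05*i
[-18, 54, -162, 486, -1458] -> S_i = -18*-3^i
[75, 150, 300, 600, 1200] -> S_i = 75*2^i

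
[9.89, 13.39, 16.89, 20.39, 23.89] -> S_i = 9.89 + 3.50*i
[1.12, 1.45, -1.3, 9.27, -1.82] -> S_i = Random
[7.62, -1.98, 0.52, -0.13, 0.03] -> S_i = 7.62*(-0.26)^i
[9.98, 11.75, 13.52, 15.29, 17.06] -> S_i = 9.98 + 1.77*i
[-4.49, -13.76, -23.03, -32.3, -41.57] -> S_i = -4.49 + -9.27*i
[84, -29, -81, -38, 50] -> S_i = Random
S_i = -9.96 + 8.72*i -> [-9.96, -1.24, 7.48, 16.2, 24.92]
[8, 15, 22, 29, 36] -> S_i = 8 + 7*i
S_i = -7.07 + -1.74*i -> [-7.07, -8.81, -10.55, -12.29, -14.03]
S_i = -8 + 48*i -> [-8, 40, 88, 136, 184]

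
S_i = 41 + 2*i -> [41, 43, 45, 47, 49]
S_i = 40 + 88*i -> [40, 128, 216, 304, 392]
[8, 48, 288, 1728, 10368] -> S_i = 8*6^i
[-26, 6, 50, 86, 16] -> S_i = Random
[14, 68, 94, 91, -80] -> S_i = Random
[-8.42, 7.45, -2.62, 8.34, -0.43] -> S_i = Random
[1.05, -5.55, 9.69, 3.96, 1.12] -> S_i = Random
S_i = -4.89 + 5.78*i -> [-4.89, 0.89, 6.67, 12.45, 18.23]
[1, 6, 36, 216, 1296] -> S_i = 1*6^i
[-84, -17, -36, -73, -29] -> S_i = Random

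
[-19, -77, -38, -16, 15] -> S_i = Random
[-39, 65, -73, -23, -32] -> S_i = Random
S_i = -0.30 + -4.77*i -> [-0.3, -5.07, -9.84, -14.61, -19.38]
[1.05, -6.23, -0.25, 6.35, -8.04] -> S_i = Random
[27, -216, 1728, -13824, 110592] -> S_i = 27*-8^i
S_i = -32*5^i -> [-32, -160, -800, -4000, -20000]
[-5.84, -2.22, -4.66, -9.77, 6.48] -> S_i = Random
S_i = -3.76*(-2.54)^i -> [-3.76, 9.55, -24.26, 61.62, -156.5]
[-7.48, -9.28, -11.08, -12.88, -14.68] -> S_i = -7.48 + -1.80*i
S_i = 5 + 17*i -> [5, 22, 39, 56, 73]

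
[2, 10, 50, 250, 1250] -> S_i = 2*5^i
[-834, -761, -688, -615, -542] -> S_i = -834 + 73*i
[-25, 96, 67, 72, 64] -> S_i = Random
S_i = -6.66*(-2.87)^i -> [-6.66, 19.11, -54.86, 157.44, -451.86]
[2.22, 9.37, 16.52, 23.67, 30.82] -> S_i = 2.22 + 7.15*i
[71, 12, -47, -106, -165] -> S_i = 71 + -59*i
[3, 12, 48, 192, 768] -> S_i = 3*4^i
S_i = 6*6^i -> [6, 36, 216, 1296, 7776]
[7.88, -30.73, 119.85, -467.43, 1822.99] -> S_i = 7.88*(-3.90)^i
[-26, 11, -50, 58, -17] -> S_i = Random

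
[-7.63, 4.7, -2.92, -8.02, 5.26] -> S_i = Random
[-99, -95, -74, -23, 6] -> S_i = Random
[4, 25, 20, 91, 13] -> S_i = Random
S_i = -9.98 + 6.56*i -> [-9.98, -3.42, 3.14, 9.7, 16.26]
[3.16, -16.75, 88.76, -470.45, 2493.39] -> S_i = 3.16*(-5.30)^i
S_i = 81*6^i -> [81, 486, 2916, 17496, 104976]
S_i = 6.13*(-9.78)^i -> [6.13, -59.95, 586.32, -5734.26, 56081.02]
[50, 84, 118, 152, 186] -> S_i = 50 + 34*i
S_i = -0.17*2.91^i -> [-0.17, -0.49, -1.44, -4.19, -12.19]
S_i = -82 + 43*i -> [-82, -39, 4, 47, 90]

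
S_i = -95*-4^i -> [-95, 380, -1520, 6080, -24320]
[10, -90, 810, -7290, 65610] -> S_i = 10*-9^i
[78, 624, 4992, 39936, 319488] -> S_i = 78*8^i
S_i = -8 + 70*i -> [-8, 62, 132, 202, 272]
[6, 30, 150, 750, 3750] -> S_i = 6*5^i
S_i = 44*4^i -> [44, 176, 704, 2816, 11264]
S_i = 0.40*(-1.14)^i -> [0.4, -0.46, 0.52, -0.59, 0.68]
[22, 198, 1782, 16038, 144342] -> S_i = 22*9^i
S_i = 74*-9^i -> [74, -666, 5994, -53946, 485514]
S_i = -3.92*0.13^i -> [-3.92, -0.51, -0.07, -0.01, -0.0]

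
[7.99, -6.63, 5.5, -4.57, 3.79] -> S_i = 7.99*(-0.83)^i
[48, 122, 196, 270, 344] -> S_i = 48 + 74*i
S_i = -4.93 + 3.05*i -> [-4.93, -1.88, 1.17, 4.22, 7.27]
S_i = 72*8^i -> [72, 576, 4608, 36864, 294912]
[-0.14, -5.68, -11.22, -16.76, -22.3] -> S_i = -0.14 + -5.54*i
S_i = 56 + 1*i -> [56, 57, 58, 59, 60]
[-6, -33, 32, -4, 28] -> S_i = Random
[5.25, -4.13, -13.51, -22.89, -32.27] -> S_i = 5.25 + -9.38*i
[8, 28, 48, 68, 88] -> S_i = 8 + 20*i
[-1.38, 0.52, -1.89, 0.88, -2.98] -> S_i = Random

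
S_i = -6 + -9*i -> [-6, -15, -24, -33, -42]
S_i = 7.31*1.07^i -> [7.31, 7.82, 8.37, 8.96, 9.58]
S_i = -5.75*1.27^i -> [-5.75, -7.3, -9.27, -11.78, -14.96]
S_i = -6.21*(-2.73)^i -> [-6.21, 16.95, -46.28, 126.35, -344.94]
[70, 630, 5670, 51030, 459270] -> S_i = 70*9^i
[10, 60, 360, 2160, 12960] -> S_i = 10*6^i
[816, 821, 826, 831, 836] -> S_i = 816 + 5*i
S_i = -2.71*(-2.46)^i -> [-2.71, 6.67, -16.4, 40.34, -99.25]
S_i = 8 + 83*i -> [8, 91, 174, 257, 340]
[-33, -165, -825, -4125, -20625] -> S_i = -33*5^i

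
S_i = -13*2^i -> [-13, -26, -52, -104, -208]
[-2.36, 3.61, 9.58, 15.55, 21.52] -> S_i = -2.36 + 5.97*i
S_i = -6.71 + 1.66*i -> [-6.71, -5.05, -3.39, -1.73, -0.07]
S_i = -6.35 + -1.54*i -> [-6.35, -7.89, -9.43, -10.97, -12.51]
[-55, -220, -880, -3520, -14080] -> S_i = -55*4^i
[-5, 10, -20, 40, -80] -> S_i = -5*-2^i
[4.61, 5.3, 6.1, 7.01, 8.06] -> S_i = 4.61*1.15^i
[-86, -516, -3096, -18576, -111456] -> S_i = -86*6^i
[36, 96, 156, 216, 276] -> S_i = 36 + 60*i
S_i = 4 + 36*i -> [4, 40, 76, 112, 148]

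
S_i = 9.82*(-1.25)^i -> [9.82, -12.28, 15.34, -19.18, 23.97]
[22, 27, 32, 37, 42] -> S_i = 22 + 5*i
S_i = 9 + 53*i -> [9, 62, 115, 168, 221]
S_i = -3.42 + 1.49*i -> [-3.42, -1.93, -0.44, 1.05, 2.54]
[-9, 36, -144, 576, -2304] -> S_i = -9*-4^i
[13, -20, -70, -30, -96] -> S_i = Random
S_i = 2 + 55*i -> [2, 57, 112, 167, 222]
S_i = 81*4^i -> [81, 324, 1296, 5184, 20736]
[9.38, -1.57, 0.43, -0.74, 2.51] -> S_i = Random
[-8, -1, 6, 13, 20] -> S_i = -8 + 7*i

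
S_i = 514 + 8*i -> [514, 522, 530, 538, 546]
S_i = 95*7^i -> [95, 665, 4655, 32585, 228095]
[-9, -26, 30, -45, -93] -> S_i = Random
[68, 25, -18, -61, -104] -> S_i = 68 + -43*i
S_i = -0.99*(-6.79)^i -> [-0.99, 6.72, -45.64, 309.92, -2104.33]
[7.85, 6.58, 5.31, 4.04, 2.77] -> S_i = 7.85 + -1.27*i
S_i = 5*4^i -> [5, 20, 80, 320, 1280]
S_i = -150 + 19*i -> [-150, -131, -112, -93, -74]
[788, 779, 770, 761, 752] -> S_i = 788 + -9*i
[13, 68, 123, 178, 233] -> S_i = 13 + 55*i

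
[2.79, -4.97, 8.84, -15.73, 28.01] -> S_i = 2.79*(-1.78)^i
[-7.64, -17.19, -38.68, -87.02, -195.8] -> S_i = -7.64*2.25^i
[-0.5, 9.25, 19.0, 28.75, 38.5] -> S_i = -0.50 + 9.75*i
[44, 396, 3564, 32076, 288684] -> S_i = 44*9^i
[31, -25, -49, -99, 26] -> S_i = Random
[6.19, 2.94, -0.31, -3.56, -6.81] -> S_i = 6.19 + -3.25*i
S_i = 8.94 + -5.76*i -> [8.94, 3.18, -2.58, -8.34, -14.1]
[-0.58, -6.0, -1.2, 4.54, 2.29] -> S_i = Random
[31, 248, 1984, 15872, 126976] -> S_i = 31*8^i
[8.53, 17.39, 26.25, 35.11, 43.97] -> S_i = 8.53 + 8.86*i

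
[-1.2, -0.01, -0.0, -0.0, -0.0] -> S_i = -1.20*0.01^i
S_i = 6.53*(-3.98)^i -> [6.53, -25.99, 103.44, -411.68, 1638.5]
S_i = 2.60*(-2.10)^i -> [2.6, -5.46, 11.47, -24.08, 50.57]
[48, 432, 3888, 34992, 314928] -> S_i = 48*9^i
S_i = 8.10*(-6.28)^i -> [8.1, -50.87, 319.45, -2006.15, 12598.64]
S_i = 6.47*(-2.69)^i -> [6.47, -17.4, 46.82, -125.94, 338.78]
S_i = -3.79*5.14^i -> [-3.79, -19.48, -100.13, -514.67, -2645.4]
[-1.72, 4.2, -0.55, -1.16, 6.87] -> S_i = Random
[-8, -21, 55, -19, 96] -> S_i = Random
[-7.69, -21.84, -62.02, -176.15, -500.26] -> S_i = -7.69*2.84^i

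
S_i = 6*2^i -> [6, 12, 24, 48, 96]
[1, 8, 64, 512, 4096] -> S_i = 1*8^i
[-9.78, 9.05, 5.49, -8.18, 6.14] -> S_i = Random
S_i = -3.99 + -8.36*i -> [-3.99, -12.35, -20.71, -29.07, -37.43]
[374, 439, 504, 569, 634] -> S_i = 374 + 65*i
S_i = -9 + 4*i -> [-9, -5, -1, 3, 7]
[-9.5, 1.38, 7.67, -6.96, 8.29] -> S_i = Random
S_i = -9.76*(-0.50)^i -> [-9.76, 4.88, -2.44, 1.22, -0.61]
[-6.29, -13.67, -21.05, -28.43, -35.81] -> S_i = -6.29 + -7.38*i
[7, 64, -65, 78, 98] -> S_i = Random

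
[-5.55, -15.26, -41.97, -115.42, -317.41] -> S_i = -5.55*2.75^i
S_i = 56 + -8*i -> [56, 48, 40, 32, 24]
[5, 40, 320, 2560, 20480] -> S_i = 5*8^i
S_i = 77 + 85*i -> [77, 162, 247, 332, 417]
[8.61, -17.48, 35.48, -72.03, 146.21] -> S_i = 8.61*(-2.03)^i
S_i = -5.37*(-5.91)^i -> [-5.37, 31.74, -187.56, 1108.5, -6551.25]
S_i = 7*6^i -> [7, 42, 252, 1512, 9072]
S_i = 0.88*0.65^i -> [0.88, 0.57, 0.37, 0.24, 0.16]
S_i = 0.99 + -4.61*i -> [0.99, -3.62, -8.23, -12.84, -17.45]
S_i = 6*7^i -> [6, 42, 294, 2058, 14406]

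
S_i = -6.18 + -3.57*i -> [-6.18, -9.75, -13.32, -16.89, -20.46]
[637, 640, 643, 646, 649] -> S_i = 637 + 3*i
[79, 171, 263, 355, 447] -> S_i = 79 + 92*i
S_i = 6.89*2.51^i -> [6.89, 17.29, 43.41, 108.95, 273.47]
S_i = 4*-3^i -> [4, -12, 36, -108, 324]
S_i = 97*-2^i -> [97, -194, 388, -776, 1552]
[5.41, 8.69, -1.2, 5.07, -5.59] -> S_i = Random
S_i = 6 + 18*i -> [6, 24, 42, 60, 78]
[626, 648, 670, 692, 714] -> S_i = 626 + 22*i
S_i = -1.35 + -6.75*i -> [-1.35, -8.1, -14.85, -21.6, -28.35]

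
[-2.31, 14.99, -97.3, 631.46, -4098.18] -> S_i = -2.31*(-6.49)^i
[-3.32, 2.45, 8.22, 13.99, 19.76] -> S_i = -3.32 + 5.77*i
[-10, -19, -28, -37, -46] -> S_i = -10 + -9*i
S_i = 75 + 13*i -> [75, 88, 101, 114, 127]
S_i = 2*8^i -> [2, 16, 128, 1024, 8192]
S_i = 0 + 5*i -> [0, 5, 10, 15, 20]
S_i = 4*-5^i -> [4, -20, 100, -500, 2500]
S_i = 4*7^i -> [4, 28, 196, 1372, 9604]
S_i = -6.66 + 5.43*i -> [-6.66, -1.23, 4.2, 9.63, 15.06]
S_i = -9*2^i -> [-9, -18, -36, -72, -144]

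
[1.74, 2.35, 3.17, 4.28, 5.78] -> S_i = 1.74*1.35^i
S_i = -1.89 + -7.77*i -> [-1.89, -9.66, -17.43, -25.2, -32.97]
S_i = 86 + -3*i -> [86, 83, 80, 77, 74]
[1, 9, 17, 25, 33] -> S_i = 1 + 8*i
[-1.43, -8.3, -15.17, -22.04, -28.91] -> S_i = -1.43 + -6.87*i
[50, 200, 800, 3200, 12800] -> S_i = 50*4^i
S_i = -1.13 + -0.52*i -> [-1.13, -1.65, -2.17, -2.69, -3.21]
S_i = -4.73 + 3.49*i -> [-4.73, -1.24, 2.25, 5.74, 9.23]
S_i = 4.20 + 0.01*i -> [4.2, 4.21, 4.22, 4.23, 4.24]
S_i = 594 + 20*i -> [594, 614, 634, 654, 674]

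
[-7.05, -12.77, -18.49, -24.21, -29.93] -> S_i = -7.05 + -5.72*i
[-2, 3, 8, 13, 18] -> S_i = -2 + 5*i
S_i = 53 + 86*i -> [53, 139, 225, 311, 397]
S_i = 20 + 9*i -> [20, 29, 38, 47, 56]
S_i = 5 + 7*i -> [5, 12, 19, 26, 33]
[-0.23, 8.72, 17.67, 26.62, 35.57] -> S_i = -0.23 + 8.95*i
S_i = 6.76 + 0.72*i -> [6.76, 7.48, 8.2, 8.92, 9.64]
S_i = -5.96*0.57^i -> [-5.96, -3.4, -1.94, -1.1, -0.63]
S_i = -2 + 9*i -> [-2, 7, 16, 25, 34]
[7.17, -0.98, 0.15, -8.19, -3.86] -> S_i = Random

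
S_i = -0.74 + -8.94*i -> [-0.74, -9.68, -18.62, -27.56, -36.5]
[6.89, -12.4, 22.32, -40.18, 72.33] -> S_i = 6.89*(-1.80)^i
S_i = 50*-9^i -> [50, -450, 4050, -36450, 328050]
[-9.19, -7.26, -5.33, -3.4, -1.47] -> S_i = -9.19 + 1.93*i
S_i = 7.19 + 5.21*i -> [7.19, 12.4, 17.61, 22.82, 28.03]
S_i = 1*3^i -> [1, 3, 9, 27, 81]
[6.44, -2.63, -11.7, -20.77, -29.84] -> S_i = 6.44 + -9.07*i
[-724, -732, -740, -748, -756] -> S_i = -724 + -8*i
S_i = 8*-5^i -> [8, -40, 200, -1000, 5000]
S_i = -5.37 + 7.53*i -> [-5.37, 2.16, 9.69, 17.22, 24.75]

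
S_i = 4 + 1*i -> [4, 5, 6, 7, 8]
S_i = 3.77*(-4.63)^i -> [3.77, -17.46, 80.82, -374.18, 1732.47]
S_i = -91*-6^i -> [-91, 546, -3276, 19656, -117936]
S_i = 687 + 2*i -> [687, 689, 691, 693, 695]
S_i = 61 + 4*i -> [61, 65, 69, 73, 77]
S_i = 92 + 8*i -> [92, 100, 108, 116, 124]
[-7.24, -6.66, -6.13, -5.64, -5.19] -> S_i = -7.24*0.92^i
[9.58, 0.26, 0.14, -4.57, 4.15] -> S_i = Random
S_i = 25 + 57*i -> [25, 82, 139, 196, 253]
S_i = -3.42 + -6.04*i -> [-3.42, -9.46, -15.5, -21.54, -27.58]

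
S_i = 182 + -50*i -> [182, 132, 82, 32, -18]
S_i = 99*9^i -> [99, 891, 8019, 72171, 649539]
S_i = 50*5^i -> [50, 250, 1250, 6250, 31250]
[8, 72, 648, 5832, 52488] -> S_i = 8*9^i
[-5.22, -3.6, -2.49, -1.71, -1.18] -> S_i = -5.22*0.69^i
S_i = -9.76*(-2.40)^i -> [-9.76, 23.42, -56.22, 134.92, -323.81]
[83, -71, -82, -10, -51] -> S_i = Random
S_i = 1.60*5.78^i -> [1.6, 9.25, 53.45, 308.96, 1785.79]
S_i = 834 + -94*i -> [834, 740, 646, 552, 458]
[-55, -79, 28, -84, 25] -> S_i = Random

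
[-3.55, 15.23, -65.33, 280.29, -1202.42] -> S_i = -3.55*(-4.29)^i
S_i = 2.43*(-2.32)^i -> [2.43, -5.64, 13.08, -30.34, 70.4]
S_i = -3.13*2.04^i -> [-3.13, -6.39, -13.03, -26.57, -54.21]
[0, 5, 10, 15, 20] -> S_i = 0 + 5*i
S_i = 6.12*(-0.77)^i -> [6.12, -4.71, 3.63, -2.79, 2.15]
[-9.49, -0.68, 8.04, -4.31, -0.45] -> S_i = Random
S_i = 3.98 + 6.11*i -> [3.98, 10.09, 16.2, 22.31, 28.42]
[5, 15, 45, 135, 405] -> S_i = 5*3^i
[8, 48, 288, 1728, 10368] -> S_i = 8*6^i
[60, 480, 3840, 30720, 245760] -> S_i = 60*8^i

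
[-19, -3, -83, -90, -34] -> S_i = Random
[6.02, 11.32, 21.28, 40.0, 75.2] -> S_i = 6.02*1.88^i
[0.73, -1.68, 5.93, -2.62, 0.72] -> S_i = Random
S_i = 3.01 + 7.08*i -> [3.01, 10.09, 17.17, 24.25, 31.33]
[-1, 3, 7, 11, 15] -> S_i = -1 + 4*i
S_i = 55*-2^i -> [55, -110, 220, -440, 880]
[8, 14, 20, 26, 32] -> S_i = 8 + 6*i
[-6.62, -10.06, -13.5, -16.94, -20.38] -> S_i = -6.62 + -3.44*i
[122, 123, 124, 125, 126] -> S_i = 122 + 1*i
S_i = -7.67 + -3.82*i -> [-7.67, -11.49, -15.31, -19.13, -22.95]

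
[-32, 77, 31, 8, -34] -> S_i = Random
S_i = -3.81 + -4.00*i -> [-3.81, -7.81, -11.81, -15.81, -19.81]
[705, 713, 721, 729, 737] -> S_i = 705 + 8*i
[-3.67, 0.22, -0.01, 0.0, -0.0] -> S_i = -3.67*(-0.06)^i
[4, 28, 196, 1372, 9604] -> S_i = 4*7^i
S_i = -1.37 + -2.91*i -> [-1.37, -4.28, -7.19, -10.1, -13.01]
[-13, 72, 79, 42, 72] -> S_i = Random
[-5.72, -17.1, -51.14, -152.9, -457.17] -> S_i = -5.72*2.99^i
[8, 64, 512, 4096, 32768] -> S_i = 8*8^i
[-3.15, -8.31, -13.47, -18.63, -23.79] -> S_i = -3.15 + -5.16*i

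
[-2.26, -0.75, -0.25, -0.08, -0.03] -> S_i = -2.26*0.33^i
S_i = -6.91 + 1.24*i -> [-6.91, -5.67, -4.43, -3.19, -1.95]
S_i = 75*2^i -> [75, 150, 300, 600, 1200]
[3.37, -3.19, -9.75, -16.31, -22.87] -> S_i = 3.37 + -6.56*i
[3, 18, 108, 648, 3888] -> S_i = 3*6^i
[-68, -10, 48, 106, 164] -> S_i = -68 + 58*i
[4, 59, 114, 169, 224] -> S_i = 4 + 55*i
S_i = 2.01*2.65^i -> [2.01, 5.33, 14.12, 37.41, 99.12]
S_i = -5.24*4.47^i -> [-5.24, -23.42, -104.7, -468.01, -2092.0]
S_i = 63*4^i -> [63, 252, 1008, 4032, 16128]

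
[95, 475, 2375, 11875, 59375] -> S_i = 95*5^i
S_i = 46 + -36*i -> [46, 10, -26, -62, -98]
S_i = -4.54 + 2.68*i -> [-4.54, -1.86, 0.82, 3.5, 6.18]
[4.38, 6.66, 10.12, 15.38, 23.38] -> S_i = 4.38*1.52^i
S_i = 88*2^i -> [88, 176, 352, 704, 1408]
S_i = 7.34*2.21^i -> [7.34, 16.22, 35.85, 79.23, 175.09]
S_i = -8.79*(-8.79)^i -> [-8.79, 77.26, -679.15, 5969.74, -52474.02]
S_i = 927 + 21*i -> [927, 948, 969, 990, 1011]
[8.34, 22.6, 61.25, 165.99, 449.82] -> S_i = 8.34*2.71^i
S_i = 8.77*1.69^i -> [8.77, 14.82, 25.05, 42.33, 71.54]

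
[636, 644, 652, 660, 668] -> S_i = 636 + 8*i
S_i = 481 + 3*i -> [481, 484, 487, 490, 493]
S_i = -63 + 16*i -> [-63, -47, -31, -15, 1]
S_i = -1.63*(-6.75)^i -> [-1.63, 11.0, -74.27, 501.3, -3383.78]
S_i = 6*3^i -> [6, 18, 54, 162, 486]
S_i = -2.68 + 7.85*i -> [-2.68, 5.17, 13.02, 20.87, 28.72]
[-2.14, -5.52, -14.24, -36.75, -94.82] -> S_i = -2.14*2.58^i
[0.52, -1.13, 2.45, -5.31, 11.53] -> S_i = 0.52*(-2.17)^i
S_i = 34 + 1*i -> [34, 35, 36, 37, 38]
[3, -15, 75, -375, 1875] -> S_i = 3*-5^i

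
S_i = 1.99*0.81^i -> [1.99, 1.61, 1.31, 1.06, 0.86]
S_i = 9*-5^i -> [9, -45, 225, -1125, 5625]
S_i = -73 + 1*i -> [-73, -72, -71, -70, -69]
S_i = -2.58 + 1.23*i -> [-2.58, -1.35, -0.12, 1.11, 2.34]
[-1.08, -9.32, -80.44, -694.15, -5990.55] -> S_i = -1.08*8.63^i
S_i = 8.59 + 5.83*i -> [8.59, 14.42, 20.25, 26.08, 31.91]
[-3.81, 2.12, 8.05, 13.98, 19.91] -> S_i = -3.81 + 5.93*i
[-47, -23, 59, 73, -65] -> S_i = Random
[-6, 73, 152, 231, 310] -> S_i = -6 + 79*i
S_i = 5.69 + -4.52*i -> [5.69, 1.17, -3.35, -7.87, -12.39]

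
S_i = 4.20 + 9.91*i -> [4.2, 14.11, 24.02, 33.93, 43.84]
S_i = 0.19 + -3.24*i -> [0.19, -3.05, -6.29, -9.53, -12.77]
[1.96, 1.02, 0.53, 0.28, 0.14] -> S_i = 1.96*0.52^i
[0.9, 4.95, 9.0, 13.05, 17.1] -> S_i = 0.90 + 4.05*i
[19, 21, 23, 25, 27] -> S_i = 19 + 2*i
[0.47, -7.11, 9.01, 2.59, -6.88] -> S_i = Random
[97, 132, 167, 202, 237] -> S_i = 97 + 35*i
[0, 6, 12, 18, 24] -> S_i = 0 + 6*i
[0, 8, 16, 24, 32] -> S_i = 0 + 8*i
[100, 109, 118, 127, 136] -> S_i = 100 + 9*i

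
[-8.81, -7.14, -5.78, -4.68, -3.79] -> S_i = -8.81*0.81^i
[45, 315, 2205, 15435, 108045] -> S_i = 45*7^i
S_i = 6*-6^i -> [6, -36, 216, -1296, 7776]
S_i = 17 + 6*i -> [17, 23, 29, 35, 41]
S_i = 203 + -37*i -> [203, 166, 129, 92, 55]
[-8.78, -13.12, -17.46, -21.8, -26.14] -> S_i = -8.78 + -4.34*i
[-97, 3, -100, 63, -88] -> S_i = Random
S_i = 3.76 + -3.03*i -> [3.76, 0.73, -2.3, -5.33, -8.36]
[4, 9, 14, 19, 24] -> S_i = 4 + 5*i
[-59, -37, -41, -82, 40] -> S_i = Random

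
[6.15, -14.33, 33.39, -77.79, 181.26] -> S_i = 6.15*(-2.33)^i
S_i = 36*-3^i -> [36, -108, 324, -972, 2916]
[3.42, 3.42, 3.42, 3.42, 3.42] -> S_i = 3.42*1.00^i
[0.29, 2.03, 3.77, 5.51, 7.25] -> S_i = 0.29 + 1.74*i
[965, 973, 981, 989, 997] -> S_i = 965 + 8*i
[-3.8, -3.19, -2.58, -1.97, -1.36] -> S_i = -3.80 + 0.61*i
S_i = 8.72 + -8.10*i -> [8.72, 0.62, -7.48, -15.58, -23.68]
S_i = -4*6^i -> [-4, -24, -144, -864, -5184]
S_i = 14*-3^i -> [14, -42, 126, -378, 1134]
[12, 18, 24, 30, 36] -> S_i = 12 + 6*i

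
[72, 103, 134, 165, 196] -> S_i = 72 + 31*i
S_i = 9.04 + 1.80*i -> [9.04, 10.84, 12.64, 14.44, 16.24]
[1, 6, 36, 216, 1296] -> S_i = 1*6^i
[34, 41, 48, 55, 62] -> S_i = 34 + 7*i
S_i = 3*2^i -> [3, 6, 12, 24, 48]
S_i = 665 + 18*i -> [665, 683, 701, 719, 737]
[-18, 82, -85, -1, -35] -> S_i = Random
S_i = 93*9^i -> [93, 837, 7533, 67797, 610173]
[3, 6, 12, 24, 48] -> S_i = 3*2^i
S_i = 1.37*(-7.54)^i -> [1.37, -10.33, 77.89, -587.27, 4427.98]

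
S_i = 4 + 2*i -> [4, 6, 8, 10, 12]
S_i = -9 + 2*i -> [-9, -7, -5, -3, -1]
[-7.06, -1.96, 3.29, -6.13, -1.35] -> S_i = Random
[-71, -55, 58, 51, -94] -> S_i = Random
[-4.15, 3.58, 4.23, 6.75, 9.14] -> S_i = Random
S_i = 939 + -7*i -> [939, 932, 925, 918, 911]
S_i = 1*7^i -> [1, 7, 49, 343, 2401]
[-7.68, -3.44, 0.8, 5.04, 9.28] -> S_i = -7.68 + 4.24*i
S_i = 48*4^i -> [48, 192, 768, 3072, 12288]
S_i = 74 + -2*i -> [74, 72, 70, 68, 66]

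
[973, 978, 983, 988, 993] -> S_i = 973 + 5*i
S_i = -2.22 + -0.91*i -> [-2.22, -3.13, -4.04, -4.95, -5.86]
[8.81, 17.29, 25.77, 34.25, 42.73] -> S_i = 8.81 + 8.48*i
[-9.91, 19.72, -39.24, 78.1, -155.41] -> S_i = -9.91*(-1.99)^i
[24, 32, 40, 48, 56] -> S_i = 24 + 8*i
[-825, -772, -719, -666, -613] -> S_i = -825 + 53*i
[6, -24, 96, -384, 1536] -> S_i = 6*-4^i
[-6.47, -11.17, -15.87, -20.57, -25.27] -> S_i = -6.47 + -4.70*i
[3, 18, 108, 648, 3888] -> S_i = 3*6^i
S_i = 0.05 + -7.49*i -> [0.05, -7.44, -14.93, -22.42, -29.91]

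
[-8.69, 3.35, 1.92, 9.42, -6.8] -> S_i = Random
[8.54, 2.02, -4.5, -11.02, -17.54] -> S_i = 8.54 + -6.52*i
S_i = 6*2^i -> [6, 12, 24, 48, 96]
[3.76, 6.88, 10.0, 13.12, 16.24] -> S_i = 3.76 + 3.12*i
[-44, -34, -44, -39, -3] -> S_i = Random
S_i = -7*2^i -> [-7, -14, -28, -56, -112]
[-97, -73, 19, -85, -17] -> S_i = Random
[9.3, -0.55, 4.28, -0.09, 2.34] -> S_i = Random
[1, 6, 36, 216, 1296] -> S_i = 1*6^i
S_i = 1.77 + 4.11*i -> [1.77, 5.88, 9.99, 14.1, 18.21]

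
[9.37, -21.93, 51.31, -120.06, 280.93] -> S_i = 9.37*(-2.34)^i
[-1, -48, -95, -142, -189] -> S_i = -1 + -47*i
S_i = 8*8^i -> [8, 64, 512, 4096, 32768]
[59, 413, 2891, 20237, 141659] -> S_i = 59*7^i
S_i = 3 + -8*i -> [3, -5, -13, -21, -29]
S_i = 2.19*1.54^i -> [2.19, 3.37, 5.19, 8.0, 12.32]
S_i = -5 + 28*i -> [-5, 23, 51, 79, 107]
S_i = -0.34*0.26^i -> [-0.34, -0.09, -0.02, -0.01, -0.0]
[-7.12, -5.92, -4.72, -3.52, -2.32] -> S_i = -7.12 + 1.20*i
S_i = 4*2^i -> [4, 8, 16, 32, 64]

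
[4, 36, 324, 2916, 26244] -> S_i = 4*9^i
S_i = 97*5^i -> [97, 485, 2425, 12125, 60625]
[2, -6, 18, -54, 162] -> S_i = 2*-3^i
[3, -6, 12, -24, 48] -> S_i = 3*-2^i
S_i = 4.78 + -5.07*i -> [4.78, -0.29, -5.36, -10.43, -15.5]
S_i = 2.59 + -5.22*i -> [2.59, -2.63, -7.85, -13.07, -18.29]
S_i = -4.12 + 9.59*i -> [-4.12, 5.47, 15.06, 24.65, 34.24]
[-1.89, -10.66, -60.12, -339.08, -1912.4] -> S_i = -1.89*5.64^i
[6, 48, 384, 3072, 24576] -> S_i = 6*8^i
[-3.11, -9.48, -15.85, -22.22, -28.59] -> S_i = -3.11 + -6.37*i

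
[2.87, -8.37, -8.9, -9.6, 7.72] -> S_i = Random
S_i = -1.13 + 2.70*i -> [-1.13, 1.57, 4.27, 6.97, 9.67]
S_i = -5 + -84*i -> [-5, -89, -173, -257, -341]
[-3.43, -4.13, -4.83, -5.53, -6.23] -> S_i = -3.43 + -0.70*i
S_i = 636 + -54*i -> [636, 582, 528, 474, 420]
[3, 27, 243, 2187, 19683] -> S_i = 3*9^i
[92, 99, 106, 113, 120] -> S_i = 92 + 7*i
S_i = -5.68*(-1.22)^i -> [-5.68, 6.93, -8.45, 10.31, -12.58]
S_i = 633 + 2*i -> [633, 635, 637, 639, 641]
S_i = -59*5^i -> [-59, -295, -1475, -7375, -36875]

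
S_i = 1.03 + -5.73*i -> [1.03, -4.7, -10.43, -16.16, -21.89]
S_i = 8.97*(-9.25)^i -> [8.97, -82.97, 767.5, -7099.33, 65668.84]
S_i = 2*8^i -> [2, 16, 128, 1024, 8192]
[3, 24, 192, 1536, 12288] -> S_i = 3*8^i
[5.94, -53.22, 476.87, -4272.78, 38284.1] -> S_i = 5.94*(-8.96)^i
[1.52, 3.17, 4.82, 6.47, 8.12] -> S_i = 1.52 + 1.65*i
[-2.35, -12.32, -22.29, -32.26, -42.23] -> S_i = -2.35 + -9.97*i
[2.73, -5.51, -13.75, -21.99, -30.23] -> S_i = 2.73 + -8.24*i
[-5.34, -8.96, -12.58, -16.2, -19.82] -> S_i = -5.34 + -3.62*i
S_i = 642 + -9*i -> [642, 633, 624, 615, 606]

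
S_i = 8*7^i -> [8, 56, 392, 2744, 19208]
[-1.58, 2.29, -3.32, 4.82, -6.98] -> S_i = -1.58*(-1.45)^i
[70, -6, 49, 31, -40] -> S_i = Random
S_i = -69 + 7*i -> [-69, -62, -55, -48, -41]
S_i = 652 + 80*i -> [652, 732, 812, 892, 972]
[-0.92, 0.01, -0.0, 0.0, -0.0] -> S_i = -0.92*(-0.01)^i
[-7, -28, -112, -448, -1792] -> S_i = -7*4^i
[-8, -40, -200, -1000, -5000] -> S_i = -8*5^i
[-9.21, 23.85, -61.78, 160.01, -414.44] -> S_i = -9.21*(-2.59)^i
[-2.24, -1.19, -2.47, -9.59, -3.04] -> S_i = Random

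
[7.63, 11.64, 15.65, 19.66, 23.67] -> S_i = 7.63 + 4.01*i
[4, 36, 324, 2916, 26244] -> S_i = 4*9^i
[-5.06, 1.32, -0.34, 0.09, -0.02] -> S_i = -5.06*(-0.26)^i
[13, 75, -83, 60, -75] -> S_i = Random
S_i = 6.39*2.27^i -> [6.39, 14.51, 32.93, 74.74, 169.67]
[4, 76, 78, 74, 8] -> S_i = Random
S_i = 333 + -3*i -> [333, 330, 327, 324, 321]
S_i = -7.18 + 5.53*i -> [-7.18, -1.65, 3.88, 9.41, 14.94]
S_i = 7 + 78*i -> [7, 85, 163, 241, 319]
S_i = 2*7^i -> [2, 14, 98, 686, 4802]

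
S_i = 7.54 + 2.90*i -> [7.54, 10.44, 13.34, 16.24, 19.14]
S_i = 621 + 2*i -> [621, 623, 625, 627, 629]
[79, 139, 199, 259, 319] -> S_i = 79 + 60*i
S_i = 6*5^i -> [6, 30, 150, 750, 3750]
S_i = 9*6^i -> [9, 54, 324, 1944, 11664]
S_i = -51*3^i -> [-51, -153, -459, -1377, -4131]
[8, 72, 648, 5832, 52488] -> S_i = 8*9^i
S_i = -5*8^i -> [-5, -40, -320, -2560, -20480]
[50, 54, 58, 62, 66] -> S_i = 50 + 4*i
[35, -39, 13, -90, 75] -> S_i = Random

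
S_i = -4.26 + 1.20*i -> [-4.26, -3.06, -1.86, -0.66, 0.54]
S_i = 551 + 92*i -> [551, 643, 735, 827, 919]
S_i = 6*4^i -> [6, 24, 96, 384, 1536]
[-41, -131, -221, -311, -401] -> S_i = -41 + -90*i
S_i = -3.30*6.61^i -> [-3.3, -21.81, -144.18, -953.06, -6299.7]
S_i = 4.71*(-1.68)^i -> [4.71, -7.91, 13.29, -22.33, 37.52]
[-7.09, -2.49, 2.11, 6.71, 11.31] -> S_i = -7.09 + 4.60*i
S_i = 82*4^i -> [82, 328, 1312, 5248, 20992]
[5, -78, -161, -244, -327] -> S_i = 5 + -83*i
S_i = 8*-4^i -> [8, -32, 128, -512, 2048]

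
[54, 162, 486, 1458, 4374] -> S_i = 54*3^i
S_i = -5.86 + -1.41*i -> [-5.86, -7.27, -8.68, -10.09, -11.5]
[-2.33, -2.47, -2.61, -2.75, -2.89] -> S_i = -2.33 + -0.14*i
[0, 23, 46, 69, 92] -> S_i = 0 + 23*i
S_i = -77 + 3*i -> [-77, -74, -71, -68, -65]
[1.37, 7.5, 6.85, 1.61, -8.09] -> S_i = Random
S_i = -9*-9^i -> [-9, 81, -729, 6561, -59049]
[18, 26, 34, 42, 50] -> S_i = 18 + 8*i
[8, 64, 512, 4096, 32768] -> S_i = 8*8^i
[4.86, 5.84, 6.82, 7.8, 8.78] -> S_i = 4.86 + 0.98*i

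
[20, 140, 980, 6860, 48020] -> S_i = 20*7^i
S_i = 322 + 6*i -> [322, 328, 334, 340, 346]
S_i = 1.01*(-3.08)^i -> [1.01, -3.11, 9.58, -29.51, 90.89]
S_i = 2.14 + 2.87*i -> [2.14, 5.01, 7.88, 10.75, 13.62]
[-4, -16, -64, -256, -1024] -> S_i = -4*4^i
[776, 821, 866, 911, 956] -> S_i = 776 + 45*i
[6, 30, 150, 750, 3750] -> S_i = 6*5^i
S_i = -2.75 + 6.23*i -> [-2.75, 3.48, 9.71, 15.94, 22.17]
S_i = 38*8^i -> [38, 304, 2432, 19456, 155648]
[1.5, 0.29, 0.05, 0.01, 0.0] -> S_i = 1.50*0.19^i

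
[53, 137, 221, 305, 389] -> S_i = 53 + 84*i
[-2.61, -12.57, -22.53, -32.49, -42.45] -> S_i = -2.61 + -9.96*i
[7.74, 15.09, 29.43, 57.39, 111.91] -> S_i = 7.74*1.95^i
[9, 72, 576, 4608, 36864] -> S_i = 9*8^i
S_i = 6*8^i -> [6, 48, 384, 3072, 24576]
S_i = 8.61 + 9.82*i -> [8.61, 18.43, 28.25, 38.07, 47.89]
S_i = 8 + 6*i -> [8, 14, 20, 26, 32]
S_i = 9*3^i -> [9, 27, 81, 243, 729]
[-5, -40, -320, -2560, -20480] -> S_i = -5*8^i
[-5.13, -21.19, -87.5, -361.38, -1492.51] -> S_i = -5.13*4.13^i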